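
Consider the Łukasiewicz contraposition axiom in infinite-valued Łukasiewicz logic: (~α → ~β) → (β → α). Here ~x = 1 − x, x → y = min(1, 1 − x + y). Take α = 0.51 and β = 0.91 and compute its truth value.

1.00

~α = 1 − 0.51 = 0.49
~β = 1 − 0.91 = 0.09
~α → ~β = min(1, 1 − 0.49 + 0.09) = min(1, 0.60) = 0.60
β → α = min(1, 1 − 0.91 + 0.51) = min(1, 0.60) = 0.60
(~α → ~β) → (β → α) = min(1, 1 − 0.60 + 0.60) = min(1, 1.00) = 1.00
(As expected: an axiom of Ł∞, always 1.)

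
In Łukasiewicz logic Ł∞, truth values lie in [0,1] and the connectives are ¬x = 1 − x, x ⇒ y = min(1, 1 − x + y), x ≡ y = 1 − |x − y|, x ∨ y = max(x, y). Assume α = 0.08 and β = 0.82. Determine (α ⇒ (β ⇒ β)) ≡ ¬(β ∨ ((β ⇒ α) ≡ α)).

0.18

β ⇒ β = min(1, 1 − 0.82 + 0.82) = min(1, 1.00) = 1.00
α ⇒ (β ⇒ β) = min(1, 1 − 0.08 + 1.00) = min(1, 1.92) = 1.00
β ⇒ α = min(1, 1 − 0.82 + 0.08) = min(1, 0.26) = 0.26
(β ⇒ α) ≡ α = 1 − |0.26 − 0.08| = 1 − 0.18 = 0.82
β ∨ ((β ⇒ α) ≡ α) = max(0.82, 0.82) = 0.82
¬(β ∨ ((β ⇒ α) ≡ α)) = 1 − 0.82 = 0.18
(α ⇒ (β ⇒ β)) ≡ ¬(β ∨ ((β ⇒ α) ≡ α)) = 1 − |1.00 − 0.18| = 1 − 0.82 = 0.18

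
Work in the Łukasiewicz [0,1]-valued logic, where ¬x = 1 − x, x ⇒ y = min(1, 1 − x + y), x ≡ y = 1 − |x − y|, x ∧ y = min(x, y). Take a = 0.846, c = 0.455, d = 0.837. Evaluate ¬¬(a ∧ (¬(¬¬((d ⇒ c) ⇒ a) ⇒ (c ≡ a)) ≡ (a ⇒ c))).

d ⇒ c = min(1, 1 − 0.837 + 0.455) = min(1, 0.618) = 0.618
(d ⇒ c) ⇒ a = min(1, 1 − 0.618 + 0.846) = min(1, 1.228) = 1.000
¬((d ⇒ c) ⇒ a) = 1 − 1.000 = 0.000
¬¬((d ⇒ c) ⇒ a) = 1 − 0.000 = 1.000
c ≡ a = 1 − |0.455 − 0.846| = 1 − 0.391 = 0.609
¬¬((d ⇒ c) ⇒ a) ⇒ (c ≡ a) = min(1, 1 − 1.000 + 0.609) = min(1, 0.609) = 0.609
¬(¬¬((d ⇒ c) ⇒ a) ⇒ (c ≡ a)) = 1 − 0.609 = 0.391
a ⇒ c = min(1, 1 − 0.846 + 0.455) = min(1, 0.609) = 0.609
¬(¬¬((d ⇒ c) ⇒ a) ⇒ (c ≡ a)) ≡ (a ⇒ c) = 1 − |0.391 − 0.609| = 1 − 0.218 = 0.782
a ∧ (¬(¬¬((d ⇒ c) ⇒ a) ⇒ (c ≡ a)) ≡ (a ⇒ c)) = min(0.846, 0.782) = 0.782
¬(a ∧ (¬(¬¬((d ⇒ c) ⇒ a) ⇒ (c ≡ a)) ≡ (a ⇒ c))) = 1 − 0.782 = 0.218
¬¬(a ∧ (¬(¬¬((d ⇒ c) ⇒ a) ⇒ (c ≡ a)) ≡ (a ⇒ c))) = 1 − 0.218 = 0.782

0.782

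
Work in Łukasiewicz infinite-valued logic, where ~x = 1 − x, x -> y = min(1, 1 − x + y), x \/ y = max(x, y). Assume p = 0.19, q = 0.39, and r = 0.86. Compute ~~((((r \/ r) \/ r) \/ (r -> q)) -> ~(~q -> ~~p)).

0.56

r \/ r = max(0.86, 0.86) = 0.86
(r \/ r) \/ r = max(0.86, 0.86) = 0.86
r -> q = min(1, 1 − 0.86 + 0.39) = min(1, 0.53) = 0.53
((r \/ r) \/ r) \/ (r -> q) = max(0.86, 0.53) = 0.86
~q = 1 − 0.39 = 0.61
~p = 1 − 0.19 = 0.81
~~p = 1 − 0.81 = 0.19
~q -> ~~p = min(1, 1 − 0.61 + 0.19) = min(1, 0.58) = 0.58
~(~q -> ~~p) = 1 − 0.58 = 0.42
(((r \/ r) \/ r) \/ (r -> q)) -> ~(~q -> ~~p) = min(1, 1 − 0.86 + 0.42) = min(1, 0.56) = 0.56
~((((r \/ r) \/ r) \/ (r -> q)) -> ~(~q -> ~~p)) = 1 − 0.56 = 0.44
~~((((r \/ r) \/ r) \/ (r -> q)) -> ~(~q -> ~~p)) = 1 − 0.44 = 0.56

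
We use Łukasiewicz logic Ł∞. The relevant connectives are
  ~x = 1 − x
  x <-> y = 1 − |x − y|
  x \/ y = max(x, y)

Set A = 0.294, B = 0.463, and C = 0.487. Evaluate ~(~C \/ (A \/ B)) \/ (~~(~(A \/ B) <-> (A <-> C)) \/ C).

0.730

~C = 1 − 0.487 = 0.513
A \/ B = max(0.294, 0.463) = 0.463
~C \/ (A \/ B) = max(0.513, 0.463) = 0.513
~(~C \/ (A \/ B)) = 1 − 0.513 = 0.487
~(A \/ B) = 1 − 0.463 = 0.537
A <-> C = 1 − |0.294 − 0.487| = 1 − 0.193 = 0.807
~(A \/ B) <-> (A <-> C) = 1 − |0.537 − 0.807| = 1 − 0.270 = 0.730
~(~(A \/ B) <-> (A <-> C)) = 1 − 0.730 = 0.270
~~(~(A \/ B) <-> (A <-> C)) = 1 − 0.270 = 0.730
~~(~(A \/ B) <-> (A <-> C)) \/ C = max(0.730, 0.487) = 0.730
~(~C \/ (A \/ B)) \/ (~~(~(A \/ B) <-> (A <-> C)) \/ C) = max(0.487, 0.730) = 0.730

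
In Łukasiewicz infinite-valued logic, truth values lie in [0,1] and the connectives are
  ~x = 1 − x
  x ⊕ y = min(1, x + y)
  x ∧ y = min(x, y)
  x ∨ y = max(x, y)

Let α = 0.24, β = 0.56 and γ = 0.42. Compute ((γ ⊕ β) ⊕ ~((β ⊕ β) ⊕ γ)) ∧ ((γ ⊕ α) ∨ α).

γ ⊕ β = min(1, 0.42 + 0.56) = min(1, 0.98) = 0.98
β ⊕ β = min(1, 0.56 + 0.56) = min(1, 1.12) = 1.00
(β ⊕ β) ⊕ γ = min(1, 1.00 + 0.42) = min(1, 1.42) = 1.00
~((β ⊕ β) ⊕ γ) = 1 − 1.00 = 0.00
(γ ⊕ β) ⊕ ~((β ⊕ β) ⊕ γ) = min(1, 0.98 + 0.00) = min(1, 0.98) = 0.98
γ ⊕ α = min(1, 0.42 + 0.24) = min(1, 0.66) = 0.66
(γ ⊕ α) ∨ α = max(0.66, 0.24) = 0.66
((γ ⊕ β) ⊕ ~((β ⊕ β) ⊕ γ)) ∧ ((γ ⊕ α) ∨ α) = min(0.98, 0.66) = 0.66

0.66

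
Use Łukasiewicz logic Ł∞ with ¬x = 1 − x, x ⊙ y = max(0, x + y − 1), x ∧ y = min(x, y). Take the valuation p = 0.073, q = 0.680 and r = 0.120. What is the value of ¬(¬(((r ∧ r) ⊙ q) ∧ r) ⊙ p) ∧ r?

0.120

r ∧ r = min(0.120, 0.120) = 0.120
(r ∧ r) ⊙ q = max(0, 0.120 + 0.680 − 1) = max(0, -0.200) = 0.000
((r ∧ r) ⊙ q) ∧ r = min(0.000, 0.120) = 0.000
¬(((r ∧ r) ⊙ q) ∧ r) = 1 − 0.000 = 1.000
¬(((r ∧ r) ⊙ q) ∧ r) ⊙ p = max(0, 1.000 + 0.073 − 1) = max(0, 0.073) = 0.073
¬(¬(((r ∧ r) ⊙ q) ∧ r) ⊙ p) = 1 − 0.073 = 0.927
¬(¬(((r ∧ r) ⊙ q) ∧ r) ⊙ p) ∧ r = min(0.927, 0.120) = 0.120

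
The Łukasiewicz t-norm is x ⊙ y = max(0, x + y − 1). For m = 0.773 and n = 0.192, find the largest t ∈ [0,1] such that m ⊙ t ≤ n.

0.419

The residuum of the Łukasiewicz t-norm gives the supremum: min(1, 1 − 0.773 + 0.192).
1 − 0.773 + 0.192 = 0.419, so t = min(1, 0.419) = 0.419.
Check: 0.773 ⊙ 0.419 = max(0, 0.192) = 0.192 ≤ 0.192.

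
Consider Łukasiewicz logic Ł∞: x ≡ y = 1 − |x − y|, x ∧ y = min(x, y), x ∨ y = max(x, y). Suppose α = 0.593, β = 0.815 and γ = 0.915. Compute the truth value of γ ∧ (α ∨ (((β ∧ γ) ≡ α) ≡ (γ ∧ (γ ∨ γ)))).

0.863

β ∧ γ = min(0.815, 0.915) = 0.815
(β ∧ γ) ≡ α = 1 − |0.815 − 0.593| = 1 − 0.222 = 0.778
γ ∨ γ = max(0.915, 0.915) = 0.915
γ ∧ (γ ∨ γ) = min(0.915, 0.915) = 0.915
((β ∧ γ) ≡ α) ≡ (γ ∧ (γ ∨ γ)) = 1 − |0.778 − 0.915| = 1 − 0.137 = 0.863
α ∨ (((β ∧ γ) ≡ α) ≡ (γ ∧ (γ ∨ γ))) = max(0.593, 0.863) = 0.863
γ ∧ (α ∨ (((β ∧ γ) ≡ α) ≡ (γ ∧ (γ ∨ γ)))) = min(0.915, 0.863) = 0.863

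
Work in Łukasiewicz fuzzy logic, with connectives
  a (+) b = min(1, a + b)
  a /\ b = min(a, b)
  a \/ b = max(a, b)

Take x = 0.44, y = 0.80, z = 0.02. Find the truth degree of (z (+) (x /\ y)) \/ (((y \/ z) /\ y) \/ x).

0.80

x /\ y = min(0.44, 0.80) = 0.44
z (+) (x /\ y) = min(1, 0.02 + 0.44) = min(1, 0.46) = 0.46
y \/ z = max(0.80, 0.02) = 0.80
(y \/ z) /\ y = min(0.80, 0.80) = 0.80
((y \/ z) /\ y) \/ x = max(0.80, 0.44) = 0.80
(z (+) (x /\ y)) \/ (((y \/ z) /\ y) \/ x) = max(0.46, 0.80) = 0.80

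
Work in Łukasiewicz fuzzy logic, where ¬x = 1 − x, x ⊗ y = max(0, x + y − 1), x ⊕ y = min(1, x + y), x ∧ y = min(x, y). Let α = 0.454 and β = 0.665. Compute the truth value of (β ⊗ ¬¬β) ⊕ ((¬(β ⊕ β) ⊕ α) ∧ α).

¬β = 1 − 0.665 = 0.335
¬¬β = 1 − 0.335 = 0.665
β ⊗ ¬¬β = max(0, 0.665 + 0.665 − 1) = max(0, 0.330) = 0.330
β ⊕ β = min(1, 0.665 + 0.665) = min(1, 1.330) = 1.000
¬(β ⊕ β) = 1 − 1.000 = 0.000
¬(β ⊕ β) ⊕ α = min(1, 0.000 + 0.454) = min(1, 0.454) = 0.454
(¬(β ⊕ β) ⊕ α) ∧ α = min(0.454, 0.454) = 0.454
(β ⊗ ¬¬β) ⊕ ((¬(β ⊕ β) ⊕ α) ∧ α) = min(1, 0.330 + 0.454) = min(1, 0.784) = 0.784

0.784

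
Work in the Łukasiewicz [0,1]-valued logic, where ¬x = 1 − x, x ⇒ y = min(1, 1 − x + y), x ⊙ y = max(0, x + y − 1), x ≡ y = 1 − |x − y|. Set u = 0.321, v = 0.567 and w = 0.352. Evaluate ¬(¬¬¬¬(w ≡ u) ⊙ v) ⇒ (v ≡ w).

w ≡ u = 1 − |0.352 − 0.321| = 1 − 0.031 = 0.969
¬(w ≡ u) = 1 − 0.969 = 0.031
¬¬(w ≡ u) = 1 − 0.031 = 0.969
¬¬¬(w ≡ u) = 1 − 0.969 = 0.031
¬¬¬¬(w ≡ u) = 1 − 0.031 = 0.969
¬¬¬¬(w ≡ u) ⊙ v = max(0, 0.969 + 0.567 − 1) = max(0, 0.536) = 0.536
¬(¬¬¬¬(w ≡ u) ⊙ v) = 1 − 0.536 = 0.464
v ≡ w = 1 − |0.567 − 0.352| = 1 − 0.215 = 0.785
¬(¬¬¬¬(w ≡ u) ⊙ v) ⇒ (v ≡ w) = min(1, 1 − 0.464 + 0.785) = min(1, 1.321) = 1.000

1.000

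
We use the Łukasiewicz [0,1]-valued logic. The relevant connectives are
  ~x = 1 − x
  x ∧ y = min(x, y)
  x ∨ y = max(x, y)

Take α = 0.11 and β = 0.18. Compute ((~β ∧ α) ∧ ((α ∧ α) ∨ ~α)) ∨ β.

~β = 1 − 0.18 = 0.82
~β ∧ α = min(0.82, 0.11) = 0.11
α ∧ α = min(0.11, 0.11) = 0.11
~α = 1 − 0.11 = 0.89
(α ∧ α) ∨ ~α = max(0.11, 0.89) = 0.89
(~β ∧ α) ∧ ((α ∧ α) ∨ ~α) = min(0.11, 0.89) = 0.11
((~β ∧ α) ∧ ((α ∧ α) ∨ ~α)) ∨ β = max(0.11, 0.18) = 0.18

0.18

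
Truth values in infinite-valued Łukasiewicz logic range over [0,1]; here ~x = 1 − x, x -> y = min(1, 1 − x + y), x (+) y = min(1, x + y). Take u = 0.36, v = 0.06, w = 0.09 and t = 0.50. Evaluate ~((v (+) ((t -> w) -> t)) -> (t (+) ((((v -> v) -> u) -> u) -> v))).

t -> w = min(1, 1 − 0.50 + 0.09) = min(1, 0.59) = 0.59
(t -> w) -> t = min(1, 1 − 0.59 + 0.50) = min(1, 0.91) = 0.91
v (+) ((t -> w) -> t) = min(1, 0.06 + 0.91) = min(1, 0.97) = 0.97
v -> v = min(1, 1 − 0.06 + 0.06) = min(1, 1.00) = 1.00
(v -> v) -> u = min(1, 1 − 1.00 + 0.36) = min(1, 0.36) = 0.36
((v -> v) -> u) -> u = min(1, 1 − 0.36 + 0.36) = min(1, 1.00) = 1.00
(((v -> v) -> u) -> u) -> v = min(1, 1 − 1.00 + 0.06) = min(1, 0.06) = 0.06
t (+) ((((v -> v) -> u) -> u) -> v) = min(1, 0.50 + 0.06) = min(1, 0.56) = 0.56
(v (+) ((t -> w) -> t)) -> (t (+) ((((v -> v) -> u) -> u) -> v)) = min(1, 1 − 0.97 + 0.56) = min(1, 0.59) = 0.59
~((v (+) ((t -> w) -> t)) -> (t (+) ((((v -> v) -> u) -> u) -> v))) = 1 − 0.59 = 0.41

0.41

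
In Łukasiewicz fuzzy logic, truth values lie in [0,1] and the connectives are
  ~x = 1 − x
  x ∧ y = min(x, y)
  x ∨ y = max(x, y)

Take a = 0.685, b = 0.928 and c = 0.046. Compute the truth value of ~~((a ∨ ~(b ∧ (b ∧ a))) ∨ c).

b ∧ a = min(0.928, 0.685) = 0.685
b ∧ (b ∧ a) = min(0.928, 0.685) = 0.685
~(b ∧ (b ∧ a)) = 1 − 0.685 = 0.315
a ∨ ~(b ∧ (b ∧ a)) = max(0.685, 0.315) = 0.685
(a ∨ ~(b ∧ (b ∧ a))) ∨ c = max(0.685, 0.046) = 0.685
~((a ∨ ~(b ∧ (b ∧ a))) ∨ c) = 1 − 0.685 = 0.315
~~((a ∨ ~(b ∧ (b ∧ a))) ∨ c) = 1 − 0.315 = 0.685

0.685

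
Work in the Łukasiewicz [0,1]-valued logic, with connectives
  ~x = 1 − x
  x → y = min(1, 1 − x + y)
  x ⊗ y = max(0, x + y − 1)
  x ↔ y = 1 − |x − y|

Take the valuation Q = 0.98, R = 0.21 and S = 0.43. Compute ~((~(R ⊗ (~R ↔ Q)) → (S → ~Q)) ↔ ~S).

~R = 1 − 0.21 = 0.79
~R ↔ Q = 1 − |0.79 − 0.98| = 1 − 0.19 = 0.81
R ⊗ (~R ↔ Q) = max(0, 0.21 + 0.81 − 1) = max(0, 0.02) = 0.02
~(R ⊗ (~R ↔ Q)) = 1 − 0.02 = 0.98
~Q = 1 − 0.98 = 0.02
S → ~Q = min(1, 1 − 0.43 + 0.02) = min(1, 0.59) = 0.59
~(R ⊗ (~R ↔ Q)) → (S → ~Q) = min(1, 1 − 0.98 + 0.59) = min(1, 0.61) = 0.61
~S = 1 − 0.43 = 0.57
(~(R ⊗ (~R ↔ Q)) → (S → ~Q)) ↔ ~S = 1 − |0.61 − 0.57| = 1 − 0.04 = 0.96
~((~(R ⊗ (~R ↔ Q)) → (S → ~Q)) ↔ ~S) = 1 − 0.96 = 0.04

0.04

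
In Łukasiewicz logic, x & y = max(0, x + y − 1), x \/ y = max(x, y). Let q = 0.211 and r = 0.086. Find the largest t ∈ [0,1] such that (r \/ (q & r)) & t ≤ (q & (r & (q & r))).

q & r = max(0, 0.211 + 0.086 − 1) = max(0, -0.703) = 0.000
r \/ (q & r) = max(0.086, 0.000) = 0.086
So the left factor is r \/ (q & r) = 0.086.
r & (q & r) = max(0, 0.086 + 0.000 − 1) = max(0, -0.914) = 0.000
q & (r & (q & r)) = max(0, 0.211 + 0.000 − 1) = max(0, -0.789) = 0.000
So the right-hand bound is q & (r & (q & r)) = 0.000.
The residuum of the Łukasiewicz t-norm gives the supremum: min(1, 1 − 0.086 + 0.000).
1 − 0.086 + 0.000 = 0.914, so t = min(1, 0.914) = 0.914.
Check: 0.086 & 0.914 = max(0, 0.000) = 0.000 ≤ 0.000.

0.914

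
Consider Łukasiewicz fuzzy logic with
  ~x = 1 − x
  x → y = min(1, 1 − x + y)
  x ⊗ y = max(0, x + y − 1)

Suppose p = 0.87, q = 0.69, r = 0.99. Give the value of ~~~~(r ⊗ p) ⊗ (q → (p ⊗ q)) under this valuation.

r ⊗ p = max(0, 0.99 + 0.87 − 1) = max(0, 0.86) = 0.86
~(r ⊗ p) = 1 − 0.86 = 0.14
~~(r ⊗ p) = 1 − 0.14 = 0.86
~~~(r ⊗ p) = 1 − 0.86 = 0.14
~~~~(r ⊗ p) = 1 − 0.14 = 0.86
p ⊗ q = max(0, 0.87 + 0.69 − 1) = max(0, 0.56) = 0.56
q → (p ⊗ q) = min(1, 1 − 0.69 + 0.56) = min(1, 0.87) = 0.87
~~~~(r ⊗ p) ⊗ (q → (p ⊗ q)) = max(0, 0.86 + 0.87 − 1) = max(0, 0.73) = 0.73

0.73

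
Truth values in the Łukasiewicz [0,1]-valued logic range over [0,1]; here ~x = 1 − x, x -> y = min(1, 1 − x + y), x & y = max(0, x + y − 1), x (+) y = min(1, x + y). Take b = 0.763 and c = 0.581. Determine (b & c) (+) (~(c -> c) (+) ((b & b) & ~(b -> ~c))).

b & c = max(0, 0.763 + 0.581 − 1) = max(0, 0.344) = 0.344
c -> c = min(1, 1 − 0.581 + 0.581) = min(1, 1.000) = 1.000
~(c -> c) = 1 − 1.000 = 0.000
b & b = max(0, 0.763 + 0.763 − 1) = max(0, 0.526) = 0.526
~c = 1 − 0.581 = 0.419
b -> ~c = min(1, 1 − 0.763 + 0.419) = min(1, 0.656) = 0.656
~(b -> ~c) = 1 − 0.656 = 0.344
(b & b) & ~(b -> ~c) = max(0, 0.526 + 0.344 − 1) = max(0, -0.130) = 0.000
~(c -> c) (+) ((b & b) & ~(b -> ~c)) = min(1, 0.000 + 0.000) = min(1, 0.000) = 0.000
(b & c) (+) (~(c -> c) (+) ((b & b) & ~(b -> ~c))) = min(1, 0.344 + 0.000) = min(1, 0.344) = 0.344

0.344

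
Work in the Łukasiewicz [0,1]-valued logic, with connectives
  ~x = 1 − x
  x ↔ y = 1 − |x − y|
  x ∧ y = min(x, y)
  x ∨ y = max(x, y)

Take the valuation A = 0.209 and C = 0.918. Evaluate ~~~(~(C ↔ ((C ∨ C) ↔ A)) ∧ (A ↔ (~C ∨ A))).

C ∨ C = max(0.918, 0.918) = 0.918
(C ∨ C) ↔ A = 1 − |0.918 − 0.209| = 1 − 0.709 = 0.291
C ↔ ((C ∨ C) ↔ A) = 1 − |0.918 − 0.291| = 1 − 0.627 = 0.373
~(C ↔ ((C ∨ C) ↔ A)) = 1 − 0.373 = 0.627
~C = 1 − 0.918 = 0.082
~C ∨ A = max(0.082, 0.209) = 0.209
A ↔ (~C ∨ A) = 1 − |0.209 − 0.209| = 1 − 0.000 = 1.000
~(C ↔ ((C ∨ C) ↔ A)) ∧ (A ↔ (~C ∨ A)) = min(0.627, 1.000) = 0.627
~(~(C ↔ ((C ∨ C) ↔ A)) ∧ (A ↔ (~C ∨ A))) = 1 − 0.627 = 0.373
~~(~(C ↔ ((C ∨ C) ↔ A)) ∧ (A ↔ (~C ∨ A))) = 1 − 0.373 = 0.627
~~~(~(C ↔ ((C ∨ C) ↔ A)) ∧ (A ↔ (~C ∨ A))) = 1 − 0.627 = 0.373

0.373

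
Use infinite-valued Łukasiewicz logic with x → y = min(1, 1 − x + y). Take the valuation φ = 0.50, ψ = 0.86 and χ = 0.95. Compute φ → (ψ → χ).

ψ → χ = min(1, 1 − 0.86 + 0.95) = min(1, 1.09) = 1.00
φ → (ψ → χ) = min(1, 1 − 0.50 + 1.00) = min(1, 1.50) = 1.00

1.00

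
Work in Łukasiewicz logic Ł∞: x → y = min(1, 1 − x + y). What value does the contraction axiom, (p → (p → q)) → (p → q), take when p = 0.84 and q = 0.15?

p → q = min(1, 1 − 0.84 + 0.15) = min(1, 0.31) = 0.31
p → (p → q) = min(1, 1 − 0.84 + 0.31) = min(1, 0.47) = 0.47
(p → (p → q)) → (p → q) = min(1, 1 − 0.47 + 0.31) = min(1, 0.84) = 0.84
(The value 0.84 < 1 shows this instance is not satisfied; fails in Ł∞ (the t-norm is not idempotent).)

0.84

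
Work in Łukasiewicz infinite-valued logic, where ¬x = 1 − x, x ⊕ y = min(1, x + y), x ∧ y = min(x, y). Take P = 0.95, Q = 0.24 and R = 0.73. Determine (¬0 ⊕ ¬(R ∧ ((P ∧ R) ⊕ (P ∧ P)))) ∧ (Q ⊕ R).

¬0 = 1 − 0.00 = 1.00
P ∧ R = min(0.95, 0.73) = 0.73
P ∧ P = min(0.95, 0.95) = 0.95
(P ∧ R) ⊕ (P ∧ P) = min(1, 0.73 + 0.95) = min(1, 1.68) = 1.00
R ∧ ((P ∧ R) ⊕ (P ∧ P)) = min(0.73, 1.00) = 0.73
¬(R ∧ ((P ∧ R) ⊕ (P ∧ P))) = 1 − 0.73 = 0.27
¬0 ⊕ ¬(R ∧ ((P ∧ R) ⊕ (P ∧ P))) = min(1, 1.00 + 0.27) = min(1, 1.27) = 1.00
Q ⊕ R = min(1, 0.24 + 0.73) = min(1, 0.97) = 0.97
(¬0 ⊕ ¬(R ∧ ((P ∧ R) ⊕ (P ∧ P)))) ∧ (Q ⊕ R) = min(1.00, 0.97) = 0.97

0.97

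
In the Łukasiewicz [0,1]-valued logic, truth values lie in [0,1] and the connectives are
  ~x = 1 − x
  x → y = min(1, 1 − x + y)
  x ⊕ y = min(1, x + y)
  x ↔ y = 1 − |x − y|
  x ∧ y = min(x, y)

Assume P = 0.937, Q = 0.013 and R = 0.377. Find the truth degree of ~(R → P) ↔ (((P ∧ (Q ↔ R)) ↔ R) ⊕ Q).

R → P = min(1, 1 − 0.377 + 0.937) = min(1, 1.560) = 1.000
~(R → P) = 1 − 1.000 = 0.000
Q ↔ R = 1 − |0.013 − 0.377| = 1 − 0.364 = 0.636
P ∧ (Q ↔ R) = min(0.937, 0.636) = 0.636
(P ∧ (Q ↔ R)) ↔ R = 1 − |0.636 − 0.377| = 1 − 0.259 = 0.741
((P ∧ (Q ↔ R)) ↔ R) ⊕ Q = min(1, 0.741 + 0.013) = min(1, 0.754) = 0.754
~(R → P) ↔ (((P ∧ (Q ↔ R)) ↔ R) ⊕ Q) = 1 − |0.000 − 0.754| = 1 − 0.754 = 0.246

0.246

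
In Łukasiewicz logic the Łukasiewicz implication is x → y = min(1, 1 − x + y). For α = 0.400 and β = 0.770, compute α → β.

α → β = min(1, 1 − 0.400 + 0.770) = min(1, 1.370) = 1.000
For comparison, the Gödel implication (1 if x ≤ y else y) would give 1.000.

1.000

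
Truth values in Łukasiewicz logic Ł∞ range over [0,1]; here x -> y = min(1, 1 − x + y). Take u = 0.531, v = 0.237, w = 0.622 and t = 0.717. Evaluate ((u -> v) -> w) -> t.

u -> v = min(1, 1 − 0.531 + 0.237) = min(1, 0.706) = 0.706
(u -> v) -> w = min(1, 1 − 0.706 + 0.622) = min(1, 0.916) = 0.916
((u -> v) -> w) -> t = min(1, 1 − 0.916 + 0.717) = min(1, 0.801) = 0.801

0.801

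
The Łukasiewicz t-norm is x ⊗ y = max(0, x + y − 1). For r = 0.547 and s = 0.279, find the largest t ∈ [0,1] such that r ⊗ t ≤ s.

0.732

The residuum of the Łukasiewicz t-norm gives the supremum: min(1, 1 − 0.547 + 0.279).
1 − 0.547 + 0.279 = 0.732, so t = min(1, 0.732) = 0.732.
Check: 0.547 ⊗ 0.732 = max(0, 0.279) = 0.279 ≤ 0.279.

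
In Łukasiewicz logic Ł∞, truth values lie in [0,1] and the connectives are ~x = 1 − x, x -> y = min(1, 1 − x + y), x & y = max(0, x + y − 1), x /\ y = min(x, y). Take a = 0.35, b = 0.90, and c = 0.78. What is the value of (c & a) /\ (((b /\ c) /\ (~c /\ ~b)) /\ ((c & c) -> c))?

0.10

c & a = max(0, 0.78 + 0.35 − 1) = max(0, 0.13) = 0.13
b /\ c = min(0.90, 0.78) = 0.78
~c = 1 − 0.78 = 0.22
~b = 1 − 0.90 = 0.10
~c /\ ~b = min(0.22, 0.10) = 0.10
(b /\ c) /\ (~c /\ ~b) = min(0.78, 0.10) = 0.10
c & c = max(0, 0.78 + 0.78 − 1) = max(0, 0.56) = 0.56
(c & c) -> c = min(1, 1 − 0.56 + 0.78) = min(1, 1.22) = 1.00
((b /\ c) /\ (~c /\ ~b)) /\ ((c & c) -> c) = min(0.10, 1.00) = 0.10
(c & a) /\ (((b /\ c) /\ (~c /\ ~b)) /\ ((c & c) -> c)) = min(0.13, 0.10) = 0.10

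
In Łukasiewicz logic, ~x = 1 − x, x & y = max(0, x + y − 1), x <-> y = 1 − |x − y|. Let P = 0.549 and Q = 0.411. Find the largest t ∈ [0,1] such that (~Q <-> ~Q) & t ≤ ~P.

0.451

~Q = 1 − 0.411 = 0.589
~Q <-> ~Q = 1 − |0.589 − 0.589| = 1 − 0.000 = 1.000
So the left factor is ~Q <-> ~Q = 1.000.
~P = 1 − 0.549 = 0.451
So the right-hand bound is ~P = 0.451.
The residuum of the Łukasiewicz t-norm gives the supremum: min(1, 1 − 1.000 + 0.451).
1 − 1.000 + 0.451 = 0.451, so t = min(1, 0.451) = 0.451.
Check: 1.000 & 0.451 = max(0, 0.451) = 0.451 ≤ 0.451.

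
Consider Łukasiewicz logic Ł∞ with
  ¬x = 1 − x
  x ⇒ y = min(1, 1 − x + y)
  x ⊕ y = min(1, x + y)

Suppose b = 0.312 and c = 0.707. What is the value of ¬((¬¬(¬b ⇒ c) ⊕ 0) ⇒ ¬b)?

¬b = 1 − 0.312 = 0.688
¬b ⇒ c = min(1, 1 − 0.688 + 0.707) = min(1, 1.019) = 1.000
¬(¬b ⇒ c) = 1 − 1.000 = 0.000
¬¬(¬b ⇒ c) = 1 − 0.000 = 1.000
¬¬(¬b ⇒ c) ⊕ 0 = min(1, 1.000 + 0.000) = min(1, 1.000) = 1.000
(¬¬(¬b ⇒ c) ⊕ 0) ⇒ ¬b = min(1, 1 − 1.000 + 0.688) = min(1, 0.688) = 0.688
¬((¬¬(¬b ⇒ c) ⊕ 0) ⇒ ¬b) = 1 − 0.688 = 0.312

0.312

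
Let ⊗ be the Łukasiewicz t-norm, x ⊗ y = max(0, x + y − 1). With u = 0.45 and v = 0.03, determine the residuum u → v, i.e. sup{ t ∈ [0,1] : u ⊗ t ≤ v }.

0.58

The residuum of the Łukasiewicz t-norm gives the supremum: min(1, 1 − 0.45 + 0.03).
1 − 0.45 + 0.03 = 0.58, so t = min(1, 0.58) = 0.58.
Check: 0.45 ⊗ 0.58 = max(0, 0.03) = 0.03 ≤ 0.03.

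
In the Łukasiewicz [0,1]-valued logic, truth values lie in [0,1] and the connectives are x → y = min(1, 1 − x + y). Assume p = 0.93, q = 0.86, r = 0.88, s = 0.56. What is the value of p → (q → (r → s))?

0.89

r → s = min(1, 1 − 0.88 + 0.56) = min(1, 0.68) = 0.68
q → (r → s) = min(1, 1 − 0.86 + 0.68) = min(1, 0.82) = 0.82
p → (q → (r → s)) = min(1, 1 − 0.93 + 0.82) = min(1, 0.89) = 0.89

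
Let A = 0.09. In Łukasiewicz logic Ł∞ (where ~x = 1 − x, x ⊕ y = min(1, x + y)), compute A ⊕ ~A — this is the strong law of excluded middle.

1.00

~A = 1 − 0.09 = 0.91
A ⊕ ~A = min(1, 0.09 + 0.91) = min(1, 1.00) = 1.00
(As expected: always 1 in Ł∞ since a ⊕ (1−a) = 1.)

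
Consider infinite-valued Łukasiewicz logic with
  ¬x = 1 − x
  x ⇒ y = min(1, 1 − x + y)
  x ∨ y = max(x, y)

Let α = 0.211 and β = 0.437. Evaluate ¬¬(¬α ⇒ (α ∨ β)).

¬α = 1 − 0.211 = 0.789
α ∨ β = max(0.211, 0.437) = 0.437
¬α ⇒ (α ∨ β) = min(1, 1 − 0.789 + 0.437) = min(1, 0.648) = 0.648
¬(¬α ⇒ (α ∨ β)) = 1 − 0.648 = 0.352
¬¬(¬α ⇒ (α ∨ β)) = 1 − 0.352 = 0.648

0.648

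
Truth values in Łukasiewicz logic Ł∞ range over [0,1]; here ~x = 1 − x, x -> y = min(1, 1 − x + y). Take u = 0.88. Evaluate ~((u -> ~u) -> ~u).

0.12

~u = 1 − 0.88 = 0.12
u -> ~u = min(1, 1 − 0.88 + 0.12) = min(1, 0.24) = 0.24
(u -> ~u) -> ~u = min(1, 1 − 0.24 + 0.12) = min(1, 0.88) = 0.88
~((u -> ~u) -> ~u) = 1 − 0.88 = 0.12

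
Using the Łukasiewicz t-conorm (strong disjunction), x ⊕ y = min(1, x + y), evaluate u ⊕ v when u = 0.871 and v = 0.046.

0.917

u ⊕ v = min(1, 0.871 + 0.046) = min(1, 0.917) = 0.917
For comparison, the Gödel t-conorm max(x, y) would give 0.871.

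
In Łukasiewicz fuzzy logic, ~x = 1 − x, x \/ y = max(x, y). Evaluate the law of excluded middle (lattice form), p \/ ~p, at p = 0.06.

~p = 1 − 0.06 = 0.94
p \/ ~p = max(0.06, 0.94) = 0.94
(The value 0.94 < 1 shows this instance is not satisfied; not a Ł∞-tautology — its value is max(a, 1−a).)

0.94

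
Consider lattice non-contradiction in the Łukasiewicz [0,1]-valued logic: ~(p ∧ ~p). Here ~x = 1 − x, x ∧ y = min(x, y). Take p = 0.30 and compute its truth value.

0.70

~p = 1 − 0.30 = 0.70
p ∧ ~p = min(0.30, 0.70) = 0.30
~(p ∧ ~p) = 1 − 0.30 = 0.70
(The value 0.70 < 1 shows this instance is not satisfied; not a Ł∞-tautology — its value is 1 − min(a, 1−a).)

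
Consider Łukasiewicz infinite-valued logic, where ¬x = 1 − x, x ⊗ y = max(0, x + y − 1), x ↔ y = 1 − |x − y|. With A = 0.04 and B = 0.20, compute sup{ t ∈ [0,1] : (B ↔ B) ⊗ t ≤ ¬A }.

0.96

B ↔ B = 1 − |0.20 − 0.20| = 1 − 0.00 = 1.00
So the left factor is B ↔ B = 1.00.
¬A = 1 − 0.04 = 0.96
So the right-hand bound is ¬A = 0.96.
The residuum of the Łukasiewicz t-norm gives the supremum: min(1, 1 − 1.00 + 0.96).
1 − 1.00 + 0.96 = 0.96, so t = min(1, 0.96) = 0.96.
Check: 1.00 ⊗ 0.96 = max(0, 0.96) = 0.96 ≤ 0.96.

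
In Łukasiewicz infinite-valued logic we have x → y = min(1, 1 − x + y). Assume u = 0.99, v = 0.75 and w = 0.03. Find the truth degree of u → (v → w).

v → w = min(1, 1 − 0.75 + 0.03) = min(1, 0.28) = 0.28
u → (v → w) = min(1, 1 − 0.99 + 0.28) = min(1, 0.29) = 0.29

0.29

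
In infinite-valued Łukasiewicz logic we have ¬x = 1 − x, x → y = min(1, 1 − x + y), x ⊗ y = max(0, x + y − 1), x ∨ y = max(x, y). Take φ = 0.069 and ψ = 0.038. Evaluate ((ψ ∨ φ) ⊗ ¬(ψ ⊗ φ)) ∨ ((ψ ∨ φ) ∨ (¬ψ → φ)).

0.107

ψ ∨ φ = max(0.038, 0.069) = 0.069
ψ ⊗ φ = max(0, 0.038 + 0.069 − 1) = max(0, -0.893) = 0.000
¬(ψ ⊗ φ) = 1 − 0.000 = 1.000
(ψ ∨ φ) ⊗ ¬(ψ ⊗ φ) = max(0, 0.069 + 1.000 − 1) = max(0, 0.069) = 0.069
¬ψ = 1 − 0.038 = 0.962
¬ψ → φ = min(1, 1 − 0.962 + 0.069) = min(1, 0.107) = 0.107
(ψ ∨ φ) ∨ (¬ψ → φ) = max(0.069, 0.107) = 0.107
((ψ ∨ φ) ⊗ ¬(ψ ⊗ φ)) ∨ ((ψ ∨ φ) ∨ (¬ψ → φ)) = max(0.069, 0.107) = 0.107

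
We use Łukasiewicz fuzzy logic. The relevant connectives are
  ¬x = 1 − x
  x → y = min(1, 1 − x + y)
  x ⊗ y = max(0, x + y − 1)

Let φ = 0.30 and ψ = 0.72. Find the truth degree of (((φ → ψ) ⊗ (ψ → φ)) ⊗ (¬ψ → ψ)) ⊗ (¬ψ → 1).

φ → ψ = min(1, 1 − 0.30 + 0.72) = min(1, 1.42) = 1.00
ψ → φ = min(1, 1 − 0.72 + 0.30) = min(1, 0.58) = 0.58
(φ → ψ) ⊗ (ψ → φ) = max(0, 1.00 + 0.58 − 1) = max(0, 0.58) = 0.58
¬ψ = 1 − 0.72 = 0.28
¬ψ → ψ = min(1, 1 − 0.28 + 0.72) = min(1, 1.44) = 1.00
((φ → ψ) ⊗ (ψ → φ)) ⊗ (¬ψ → ψ) = max(0, 0.58 + 1.00 − 1) = max(0, 0.58) = 0.58
¬ψ → 1 = min(1, 1 − 0.28 + 1.00) = min(1, 1.72) = 1.00
(((φ → ψ) ⊗ (ψ → φ)) ⊗ (¬ψ → ψ)) ⊗ (¬ψ → 1) = max(0, 0.58 + 1.00 − 1) = max(0, 0.58) = 0.58

0.58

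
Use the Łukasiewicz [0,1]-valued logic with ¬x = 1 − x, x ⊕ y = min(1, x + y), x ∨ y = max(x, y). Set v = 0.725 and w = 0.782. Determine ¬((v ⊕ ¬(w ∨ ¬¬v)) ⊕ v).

¬v = 1 − 0.725 = 0.275
¬¬v = 1 − 0.275 = 0.725
w ∨ ¬¬v = max(0.782, 0.725) = 0.782
¬(w ∨ ¬¬v) = 1 − 0.782 = 0.218
v ⊕ ¬(w ∨ ¬¬v) = min(1, 0.725 + 0.218) = min(1, 0.943) = 0.943
(v ⊕ ¬(w ∨ ¬¬v)) ⊕ v = min(1, 0.943 + 0.725) = min(1, 1.668) = 1.000
¬((v ⊕ ¬(w ∨ ¬¬v)) ⊕ v) = 1 − 1.000 = 0.000

0.000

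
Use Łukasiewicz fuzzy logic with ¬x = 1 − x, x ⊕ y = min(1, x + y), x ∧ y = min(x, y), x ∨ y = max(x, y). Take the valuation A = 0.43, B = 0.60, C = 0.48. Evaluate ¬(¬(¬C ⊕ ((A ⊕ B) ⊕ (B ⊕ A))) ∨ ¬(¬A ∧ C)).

0.48

¬C = 1 − 0.48 = 0.52
A ⊕ B = min(1, 0.43 + 0.60) = min(1, 1.03) = 1.00
B ⊕ A = min(1, 0.60 + 0.43) = min(1, 1.03) = 1.00
(A ⊕ B) ⊕ (B ⊕ A) = min(1, 1.00 + 1.00) = min(1, 2.00) = 1.00
¬C ⊕ ((A ⊕ B) ⊕ (B ⊕ A)) = min(1, 0.52 + 1.00) = min(1, 1.52) = 1.00
¬(¬C ⊕ ((A ⊕ B) ⊕ (B ⊕ A))) = 1 − 1.00 = 0.00
¬A = 1 − 0.43 = 0.57
¬A ∧ C = min(0.57, 0.48) = 0.48
¬(¬A ∧ C) = 1 − 0.48 = 0.52
¬(¬C ⊕ ((A ⊕ B) ⊕ (B ⊕ A))) ∨ ¬(¬A ∧ C) = max(0.00, 0.52) = 0.52
¬(¬(¬C ⊕ ((A ⊕ B) ⊕ (B ⊕ A))) ∨ ¬(¬A ∧ C)) = 1 − 0.52 = 0.48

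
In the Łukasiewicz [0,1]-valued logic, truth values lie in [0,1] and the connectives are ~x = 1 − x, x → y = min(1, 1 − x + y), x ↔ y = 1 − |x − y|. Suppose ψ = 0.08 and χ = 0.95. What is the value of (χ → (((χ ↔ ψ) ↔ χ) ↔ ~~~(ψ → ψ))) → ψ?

0.21

χ ↔ ψ = 1 − |0.95 − 0.08| = 1 − 0.87 = 0.13
(χ ↔ ψ) ↔ χ = 1 − |0.13 − 0.95| = 1 − 0.82 = 0.18
ψ → ψ = min(1, 1 − 0.08 + 0.08) = min(1, 1.00) = 1.00
~(ψ → ψ) = 1 − 1.00 = 0.00
~~(ψ → ψ) = 1 − 0.00 = 1.00
~~~(ψ → ψ) = 1 − 1.00 = 0.00
((χ ↔ ψ) ↔ χ) ↔ ~~~(ψ → ψ) = 1 − |0.18 − 0.00| = 1 − 0.18 = 0.82
χ → (((χ ↔ ψ) ↔ χ) ↔ ~~~(ψ → ψ)) = min(1, 1 − 0.95 + 0.82) = min(1, 0.87) = 0.87
(χ → (((χ ↔ ψ) ↔ χ) ↔ ~~~(ψ → ψ))) → ψ = min(1, 1 − 0.87 + 0.08) = min(1, 0.21) = 0.21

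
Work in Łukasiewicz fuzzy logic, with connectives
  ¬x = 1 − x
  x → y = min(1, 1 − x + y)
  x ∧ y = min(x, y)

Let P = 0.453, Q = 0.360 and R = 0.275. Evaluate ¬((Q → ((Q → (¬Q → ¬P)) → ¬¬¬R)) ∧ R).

0.725

¬Q = 1 − 0.360 = 0.640
¬P = 1 − 0.453 = 0.547
¬Q → ¬P = min(1, 1 − 0.640 + 0.547) = min(1, 0.907) = 0.907
Q → (¬Q → ¬P) = min(1, 1 − 0.360 + 0.907) = min(1, 1.547) = 1.000
¬R = 1 − 0.275 = 0.725
¬¬R = 1 − 0.725 = 0.275
¬¬¬R = 1 − 0.275 = 0.725
(Q → (¬Q → ¬P)) → ¬¬¬R = min(1, 1 − 1.000 + 0.725) = min(1, 0.725) = 0.725
Q → ((Q → (¬Q → ¬P)) → ¬¬¬R) = min(1, 1 − 0.360 + 0.725) = min(1, 1.365) = 1.000
(Q → ((Q → (¬Q → ¬P)) → ¬¬¬R)) ∧ R = min(1.000, 0.275) = 0.275
¬((Q → ((Q → (¬Q → ¬P)) → ¬¬¬R)) ∧ R) = 1 − 0.275 = 0.725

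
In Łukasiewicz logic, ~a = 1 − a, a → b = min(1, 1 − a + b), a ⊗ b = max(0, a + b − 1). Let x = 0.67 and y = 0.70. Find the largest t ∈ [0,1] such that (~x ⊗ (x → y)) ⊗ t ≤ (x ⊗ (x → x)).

~x = 1 − 0.67 = 0.33
x → y = min(1, 1 − 0.67 + 0.70) = min(1, 1.03) = 1.00
~x ⊗ (x → y) = max(0, 0.33 + 1.00 − 1) = max(0, 0.33) = 0.33
So the left factor is ~x ⊗ (x → y) = 0.33.
x → x = min(1, 1 − 0.67 + 0.67) = min(1, 1.00) = 1.00
x ⊗ (x → x) = max(0, 0.67 + 1.00 − 1) = max(0, 0.67) = 0.67
So the right-hand bound is x ⊗ (x → x) = 0.67.
The residuum of the Łukasiewicz t-norm gives the supremum: min(1, 1 − 0.33 + 0.67).
1 − 0.33 + 0.67 = 1.34, so t = min(1, 1.34) = 1.00.
Check: 0.33 ⊗ 1.00 = max(0, 0.33) = 0.33 ≤ 0.67.

1.00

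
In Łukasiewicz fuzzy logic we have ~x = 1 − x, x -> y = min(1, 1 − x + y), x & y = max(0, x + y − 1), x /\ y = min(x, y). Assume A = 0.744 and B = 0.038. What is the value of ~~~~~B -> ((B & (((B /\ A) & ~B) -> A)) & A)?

~B = 1 − 0.038 = 0.962
~~B = 1 − 0.962 = 0.038
~~~B = 1 − 0.038 = 0.962
~~~~B = 1 − 0.962 = 0.038
~~~~~B = 1 − 0.038 = 0.962
B /\ A = min(0.038, 0.744) = 0.038
(B /\ A) & ~B = max(0, 0.038 + 0.962 − 1) = max(0, 0.000) = 0.000
((B /\ A) & ~B) -> A = min(1, 1 − 0.000 + 0.744) = min(1, 1.744) = 1.000
B & (((B /\ A) & ~B) -> A) = max(0, 0.038 + 1.000 − 1) = max(0, 0.038) = 0.038
(B & (((B /\ A) & ~B) -> A)) & A = max(0, 0.038 + 0.744 − 1) = max(0, -0.218) = 0.000
~~~~~B -> ((B & (((B /\ A) & ~B) -> A)) & A) = min(1, 1 − 0.962 + 0.000) = min(1, 0.038) = 0.038

0.038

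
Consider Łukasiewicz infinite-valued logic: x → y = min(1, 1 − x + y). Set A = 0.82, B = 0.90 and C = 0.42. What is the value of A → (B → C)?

0.70

B → C = min(1, 1 − 0.90 + 0.42) = min(1, 0.52) = 0.52
A → (B → C) = min(1, 1 − 0.82 + 0.52) = min(1, 0.70) = 0.70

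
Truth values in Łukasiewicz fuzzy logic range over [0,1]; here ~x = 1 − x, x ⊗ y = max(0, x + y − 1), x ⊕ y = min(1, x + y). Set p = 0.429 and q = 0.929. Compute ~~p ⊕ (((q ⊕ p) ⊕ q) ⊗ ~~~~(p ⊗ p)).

~p = 1 − 0.429 = 0.571
~~p = 1 − 0.571 = 0.429
q ⊕ p = min(1, 0.929 + 0.429) = min(1, 1.358) = 1.000
(q ⊕ p) ⊕ q = min(1, 1.000 + 0.929) = min(1, 1.929) = 1.000
p ⊗ p = max(0, 0.429 + 0.429 − 1) = max(0, -0.142) = 0.000
~(p ⊗ p) = 1 − 0.000 = 1.000
~~(p ⊗ p) = 1 − 1.000 = 0.000
~~~(p ⊗ p) = 1 − 0.000 = 1.000
~~~~(p ⊗ p) = 1 − 1.000 = 0.000
((q ⊕ p) ⊕ q) ⊗ ~~~~(p ⊗ p) = max(0, 1.000 + 0.000 − 1) = max(0, 0.000) = 0.000
~~p ⊕ (((q ⊕ p) ⊕ q) ⊗ ~~~~(p ⊗ p)) = min(1, 0.429 + 0.000) = min(1, 0.429) = 0.429

0.429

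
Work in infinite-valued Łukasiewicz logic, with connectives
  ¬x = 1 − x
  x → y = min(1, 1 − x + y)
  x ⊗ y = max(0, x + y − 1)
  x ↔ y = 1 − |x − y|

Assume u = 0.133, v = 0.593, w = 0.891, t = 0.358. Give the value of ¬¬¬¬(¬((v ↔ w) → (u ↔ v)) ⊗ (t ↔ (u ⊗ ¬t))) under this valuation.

0.000

v ↔ w = 1 − |0.593 − 0.891| = 1 − 0.298 = 0.702
u ↔ v = 1 − |0.133 − 0.593| = 1 − 0.460 = 0.540
(v ↔ w) → (u ↔ v) = min(1, 1 − 0.702 + 0.540) = min(1, 0.838) = 0.838
¬((v ↔ w) → (u ↔ v)) = 1 − 0.838 = 0.162
¬t = 1 − 0.358 = 0.642
u ⊗ ¬t = max(0, 0.133 + 0.642 − 1) = max(0, -0.225) = 0.000
t ↔ (u ⊗ ¬t) = 1 − |0.358 − 0.000| = 1 − 0.358 = 0.642
¬((v ↔ w) → (u ↔ v)) ⊗ (t ↔ (u ⊗ ¬t)) = max(0, 0.162 + 0.642 − 1) = max(0, -0.196) = 0.000
¬(¬((v ↔ w) → (u ↔ v)) ⊗ (t ↔ (u ⊗ ¬t))) = 1 − 0.000 = 1.000
¬¬(¬((v ↔ w) → (u ↔ v)) ⊗ (t ↔ (u ⊗ ¬t))) = 1 − 1.000 = 0.000
¬¬¬(¬((v ↔ w) → (u ↔ v)) ⊗ (t ↔ (u ⊗ ¬t))) = 1 − 0.000 = 1.000
¬¬¬¬(¬((v ↔ w) → (u ↔ v)) ⊗ (t ↔ (u ⊗ ¬t))) = 1 − 1.000 = 0.000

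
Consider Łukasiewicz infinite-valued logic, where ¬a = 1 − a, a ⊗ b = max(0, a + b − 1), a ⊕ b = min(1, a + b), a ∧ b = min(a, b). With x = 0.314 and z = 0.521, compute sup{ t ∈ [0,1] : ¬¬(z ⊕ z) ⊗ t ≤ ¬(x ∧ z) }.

0.686

z ⊕ z = min(1, 0.521 + 0.521) = min(1, 1.042) = 1.000
¬(z ⊕ z) = 1 − 1.000 = 0.000
¬¬(z ⊕ z) = 1 − 0.000 = 1.000
So the left factor is ¬¬(z ⊕ z) = 1.000.
x ∧ z = min(0.314, 0.521) = 0.314
¬(x ∧ z) = 1 − 0.314 = 0.686
So the right-hand bound is ¬(x ∧ z) = 0.686.
The residuum of the Łukasiewicz t-norm gives the supremum: min(1, 1 − 1.000 + 0.686).
1 − 1.000 + 0.686 = 0.686, so t = min(1, 0.686) = 0.686.
Check: 1.000 ⊗ 0.686 = max(0, 0.686) = 0.686 ≤ 0.686.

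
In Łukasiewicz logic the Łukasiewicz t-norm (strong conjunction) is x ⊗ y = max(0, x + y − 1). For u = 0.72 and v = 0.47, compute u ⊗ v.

u ⊗ v = max(0, 0.72 + 0.47 − 1) = max(0, 0.19) = 0.19
For comparison, the Gödel (minimum) t-norm min(x, y) would give 0.47.

0.19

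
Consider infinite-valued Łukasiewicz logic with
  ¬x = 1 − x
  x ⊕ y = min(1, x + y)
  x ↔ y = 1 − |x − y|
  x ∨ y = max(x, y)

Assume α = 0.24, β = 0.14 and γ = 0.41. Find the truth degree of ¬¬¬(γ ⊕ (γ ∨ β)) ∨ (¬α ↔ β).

γ ∨ β = max(0.41, 0.14) = 0.41
γ ⊕ (γ ∨ β) = min(1, 0.41 + 0.41) = min(1, 0.82) = 0.82
¬(γ ⊕ (γ ∨ β)) = 1 − 0.82 = 0.18
¬¬(γ ⊕ (γ ∨ β)) = 1 − 0.18 = 0.82
¬¬¬(γ ⊕ (γ ∨ β)) = 1 − 0.82 = 0.18
¬α = 1 − 0.24 = 0.76
¬α ↔ β = 1 − |0.76 − 0.14| = 1 − 0.62 = 0.38
¬¬¬(γ ⊕ (γ ∨ β)) ∨ (¬α ↔ β) = max(0.18, 0.38) = 0.38

0.38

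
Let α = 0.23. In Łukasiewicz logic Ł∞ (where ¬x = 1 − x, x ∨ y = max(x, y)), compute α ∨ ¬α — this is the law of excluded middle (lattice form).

¬α = 1 − 0.23 = 0.77
α ∨ ¬α = max(0.23, 0.77) = 0.77
(The value 0.77 < 1 shows this instance is not satisfied; not a Ł∞-tautology — its value is max(a, 1−a).)

0.77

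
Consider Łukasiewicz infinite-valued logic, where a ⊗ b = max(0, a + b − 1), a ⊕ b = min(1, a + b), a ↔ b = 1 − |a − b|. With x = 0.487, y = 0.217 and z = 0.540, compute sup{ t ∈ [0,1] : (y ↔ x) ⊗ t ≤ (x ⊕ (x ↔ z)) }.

y ↔ x = 1 − |0.217 − 0.487| = 1 − 0.270 = 0.730
So the left factor is y ↔ x = 0.730.
x ↔ z = 1 − |0.487 − 0.540| = 1 − 0.053 = 0.947
x ⊕ (x ↔ z) = min(1, 0.487 + 0.947) = min(1, 1.434) = 1.000
So the right-hand bound is x ⊕ (x ↔ z) = 1.000.
The residuum of the Łukasiewicz t-norm gives the supremum: min(1, 1 − 0.730 + 1.000).
1 − 0.730 + 1.000 = 1.270, so t = min(1, 1.270) = 1.000.
Check: 0.730 ⊗ 1.000 = max(0, 0.730) = 0.730 ≤ 1.000.

1.000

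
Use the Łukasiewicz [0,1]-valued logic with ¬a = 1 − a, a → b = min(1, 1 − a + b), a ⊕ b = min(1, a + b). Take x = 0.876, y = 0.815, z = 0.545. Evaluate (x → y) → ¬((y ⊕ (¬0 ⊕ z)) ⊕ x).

0.061

x → y = min(1, 1 − 0.876 + 0.815) = min(1, 0.939) = 0.939
¬0 = 1 − 0.000 = 1.000
¬0 ⊕ z = min(1, 1.000 + 0.545) = min(1, 1.545) = 1.000
y ⊕ (¬0 ⊕ z) = min(1, 0.815 + 1.000) = min(1, 1.815) = 1.000
(y ⊕ (¬0 ⊕ z)) ⊕ x = min(1, 1.000 + 0.876) = min(1, 1.876) = 1.000
¬((y ⊕ (¬0 ⊕ z)) ⊕ x) = 1 − 1.000 = 0.000
(x → y) → ¬((y ⊕ (¬0 ⊕ z)) ⊕ x) = min(1, 1 − 0.939 + 0.000) = min(1, 0.061) = 0.061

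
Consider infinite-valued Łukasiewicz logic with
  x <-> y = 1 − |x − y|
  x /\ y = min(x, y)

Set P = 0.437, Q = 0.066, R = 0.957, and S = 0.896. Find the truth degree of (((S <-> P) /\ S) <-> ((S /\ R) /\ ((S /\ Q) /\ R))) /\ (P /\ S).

0.437

S <-> P = 1 − |0.896 − 0.437| = 1 − 0.459 = 0.541
(S <-> P) /\ S = min(0.541, 0.896) = 0.541
S /\ R = min(0.896, 0.957) = 0.896
S /\ Q = min(0.896, 0.066) = 0.066
(S /\ Q) /\ R = min(0.066, 0.957) = 0.066
(S /\ R) /\ ((S /\ Q) /\ R) = min(0.896, 0.066) = 0.066
((S <-> P) /\ S) <-> ((S /\ R) /\ ((S /\ Q) /\ R)) = 1 − |0.541 − 0.066| = 1 − 0.475 = 0.525
P /\ S = min(0.437, 0.896) = 0.437
(((S <-> P) /\ S) <-> ((S /\ R) /\ ((S /\ Q) /\ R))) /\ (P /\ S) = min(0.525, 0.437) = 0.437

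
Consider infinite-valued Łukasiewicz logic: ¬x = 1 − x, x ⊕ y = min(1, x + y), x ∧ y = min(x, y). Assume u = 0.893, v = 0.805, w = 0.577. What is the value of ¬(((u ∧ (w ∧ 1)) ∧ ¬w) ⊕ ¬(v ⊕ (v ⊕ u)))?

w ∧ 1 = min(0.577, 1.000) = 0.577
u ∧ (w ∧ 1) = min(0.893, 0.577) = 0.577
¬w = 1 − 0.577 = 0.423
(u ∧ (w ∧ 1)) ∧ ¬w = min(0.577, 0.423) = 0.423
v ⊕ u = min(1, 0.805 + 0.893) = min(1, 1.698) = 1.000
v ⊕ (v ⊕ u) = min(1, 0.805 + 1.000) = min(1, 1.805) = 1.000
¬(v ⊕ (v ⊕ u)) = 1 − 1.000 = 0.000
((u ∧ (w ∧ 1)) ∧ ¬w) ⊕ ¬(v ⊕ (v ⊕ u)) = min(1, 0.423 + 0.000) = min(1, 0.423) = 0.423
¬(((u ∧ (w ∧ 1)) ∧ ¬w) ⊕ ¬(v ⊕ (v ⊕ u))) = 1 − 0.423 = 0.577

0.577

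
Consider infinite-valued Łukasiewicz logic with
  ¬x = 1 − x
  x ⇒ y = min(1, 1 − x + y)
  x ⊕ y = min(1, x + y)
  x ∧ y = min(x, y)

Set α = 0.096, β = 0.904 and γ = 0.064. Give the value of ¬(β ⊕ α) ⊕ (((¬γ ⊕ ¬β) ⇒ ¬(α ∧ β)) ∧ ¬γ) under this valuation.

0.904

β ⊕ α = min(1, 0.904 + 0.096) = min(1, 1.000) = 1.000
¬(β ⊕ α) = 1 − 1.000 = 0.000
¬γ = 1 − 0.064 = 0.936
¬β = 1 − 0.904 = 0.096
¬γ ⊕ ¬β = min(1, 0.936 + 0.096) = min(1, 1.032) = 1.000
α ∧ β = min(0.096, 0.904) = 0.096
¬(α ∧ β) = 1 − 0.096 = 0.904
(¬γ ⊕ ¬β) ⇒ ¬(α ∧ β) = min(1, 1 − 1.000 + 0.904) = min(1, 0.904) = 0.904
((¬γ ⊕ ¬β) ⇒ ¬(α ∧ β)) ∧ ¬γ = min(0.904, 0.936) = 0.904
¬(β ⊕ α) ⊕ (((¬γ ⊕ ¬β) ⇒ ¬(α ∧ β)) ∧ ¬γ) = min(1, 0.000 + 0.904) = min(1, 0.904) = 0.904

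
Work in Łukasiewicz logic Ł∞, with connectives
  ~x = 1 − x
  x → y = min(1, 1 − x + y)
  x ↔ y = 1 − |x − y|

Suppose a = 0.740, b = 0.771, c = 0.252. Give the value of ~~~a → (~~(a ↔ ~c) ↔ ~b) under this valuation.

0.977

~a = 1 − 0.740 = 0.260
~~a = 1 − 0.260 = 0.740
~~~a = 1 − 0.740 = 0.260
~c = 1 − 0.252 = 0.748
a ↔ ~c = 1 − |0.740 − 0.748| = 1 − 0.008 = 0.992
~(a ↔ ~c) = 1 − 0.992 = 0.008
~~(a ↔ ~c) = 1 − 0.008 = 0.992
~b = 1 − 0.771 = 0.229
~~(a ↔ ~c) ↔ ~b = 1 − |0.992 − 0.229| = 1 − 0.763 = 0.237
~~~a → (~~(a ↔ ~c) ↔ ~b) = min(1, 1 − 0.260 + 0.237) = min(1, 0.977) = 0.977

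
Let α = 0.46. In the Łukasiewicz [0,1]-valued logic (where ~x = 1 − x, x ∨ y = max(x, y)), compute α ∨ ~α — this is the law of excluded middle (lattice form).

0.54

~α = 1 − 0.46 = 0.54
α ∨ ~α = max(0.46, 0.54) = 0.54
(The value 0.54 < 1 shows this instance is not satisfied; not a Ł∞-tautology — its value is max(a, 1−a).)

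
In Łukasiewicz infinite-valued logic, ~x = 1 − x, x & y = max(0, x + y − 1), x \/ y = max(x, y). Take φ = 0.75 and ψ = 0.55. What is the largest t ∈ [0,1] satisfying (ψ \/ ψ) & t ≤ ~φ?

0.70

ψ \/ ψ = max(0.55, 0.55) = 0.55
So the left factor is ψ \/ ψ = 0.55.
~φ = 1 − 0.75 = 0.25
So the right-hand bound is ~φ = 0.25.
The residuum of the Łukasiewicz t-norm gives the supremum: min(1, 1 − 0.55 + 0.25).
1 − 0.55 + 0.25 = 0.70, so t = min(1, 0.70) = 0.70.
Check: 0.55 & 0.70 = max(0, 0.25) = 0.25 ≤ 0.25.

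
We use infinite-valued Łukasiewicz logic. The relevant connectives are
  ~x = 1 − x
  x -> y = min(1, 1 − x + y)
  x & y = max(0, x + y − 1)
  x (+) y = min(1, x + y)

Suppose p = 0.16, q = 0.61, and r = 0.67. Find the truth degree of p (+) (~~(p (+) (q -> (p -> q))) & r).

p -> q = min(1, 1 − 0.16 + 0.61) = min(1, 1.45) = 1.00
q -> (p -> q) = min(1, 1 − 0.61 + 1.00) = min(1, 1.39) = 1.00
p (+) (q -> (p -> q)) = min(1, 0.16 + 1.00) = min(1, 1.16) = 1.00
~(p (+) (q -> (p -> q))) = 1 − 1.00 = 0.00
~~(p (+) (q -> (p -> q))) = 1 − 0.00 = 1.00
~~(p (+) (q -> (p -> q))) & r = max(0, 1.00 + 0.67 − 1) = max(0, 0.67) = 0.67
p (+) (~~(p (+) (q -> (p -> q))) & r) = min(1, 0.16 + 0.67) = min(1, 0.83) = 0.83

0.83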